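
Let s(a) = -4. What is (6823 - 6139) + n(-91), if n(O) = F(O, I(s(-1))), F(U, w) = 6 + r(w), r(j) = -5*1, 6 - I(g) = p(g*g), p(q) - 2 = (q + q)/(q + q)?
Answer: 685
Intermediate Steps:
p(q) = 3 (p(q) = 2 + (q + q)/(q + q) = 2 + (2*q)/((2*q)) = 2 + (2*q)*(1/(2*q)) = 2 + 1 = 3)
I(g) = 3 (I(g) = 6 - 1*3 = 6 - 3 = 3)
r(j) = -5
F(U, w) = 1 (F(U, w) = 6 - 5 = 1)
n(O) = 1
(6823 - 6139) + n(-91) = (6823 - 6139) + 1 = 684 + 1 = 685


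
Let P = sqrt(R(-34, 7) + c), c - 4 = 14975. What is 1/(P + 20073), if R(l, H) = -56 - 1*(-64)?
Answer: 20073/402910342 - sqrt(14987)/402910342 ≈ 4.9516e-5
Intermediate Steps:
R(l, H) = 8 (R(l, H) = -56 + 64 = 8)
c = 14979 (c = 4 + 14975 = 14979)
P = sqrt(14987) (P = sqrt(8 + 14979) = sqrt(14987) ≈ 122.42)
1/(P + 20073) = 1/(sqrt(14987) + 20073) = 1/(20073 + sqrt(14987))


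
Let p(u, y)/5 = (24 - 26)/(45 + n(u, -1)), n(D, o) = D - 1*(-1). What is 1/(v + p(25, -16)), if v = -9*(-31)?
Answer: 71/19799 ≈ 0.0035860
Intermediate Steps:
n(D, o) = 1 + D (n(D, o) = D + 1 = 1 + D)
v = 279
p(u, y) = -10/(46 + u) (p(u, y) = 5*((24 - 26)/(45 + (1 + u))) = 5*(-2/(46 + u)) = -10/(46 + u))
1/(v + p(25, -16)) = 1/(279 - 10/(46 + 25)) = 1/(279 - 10/71) = 1/(19799/71) = 71/19799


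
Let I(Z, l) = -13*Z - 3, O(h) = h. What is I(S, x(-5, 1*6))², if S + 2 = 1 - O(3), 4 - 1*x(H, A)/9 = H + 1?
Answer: 2401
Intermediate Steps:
x(H, A) = 27 - 9*H (x(H, A) = 36 - 9*(H + 1) = 36 - 9*(1 + H) = 36 + (-9 - 9*H) = 27 - 9*H)
S = -4 (S = -2 + (1 - 1*3) = -2 + (1 - 3) = -2 - 2 = -4)
I(Z, l) = -3 - 13*Z
I(S, x(-5, 1*6))² = (-3 - 13*(-4))² = (-3 + 52)² = 49² = 2401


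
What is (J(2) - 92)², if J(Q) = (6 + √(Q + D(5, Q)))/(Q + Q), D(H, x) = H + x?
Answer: 128881/16 ≈ 8055.1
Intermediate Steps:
J(Q) = (6 + √(5 + 2*Q))/(2*Q) (J(Q) = (6 + √(Q + (5 + Q)))/(Q + Q) = (6 + √(5 + 2*Q))/((2*Q)) = (6 + √(5 + 2*Q))*(1/(2*Q)) = (6 + √(5 + 2*Q))/(2*Q))
(J(2) - 92)² = ((½)*(6 + √(5 + 2*2))/2 - 92)² = ((½)*(½)*(6 + √(5 + 4)) - 92)² = ((½)*(½)*(6 + √9) - 92)² = ((½)*(½)*(6 + 3) - 92)² = ((½)*(½)*9 - 92)² = (9/4 - 92)² = (-359/4)² = 128881/16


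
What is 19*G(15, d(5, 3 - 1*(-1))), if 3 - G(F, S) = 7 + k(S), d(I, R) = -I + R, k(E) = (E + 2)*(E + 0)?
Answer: -57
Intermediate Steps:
k(E) = E*(2 + E) (k(E) = (2 + E)*E = E*(2 + E))
d(I, R) = R - I
G(F, S) = -4 - S*(2 + S) (G(F, S) = 3 - (7 + S*(2 + S)) = 3 + (-7 - S*(2 + S)) = -4 - S*(2 + S))
19*G(15, d(5, 3 - 1*(-1))) = 19*(-4 - ((3 - 1*(-1)) - 1*5)*(2 + ((3 - 1*(-1)) - 1*5))) = 19*(-4 - ((3 + 1) - 5)*(2 + ((3 + 1) - 5))) = 19*(-4 - (4 - 5)*(2 + (4 - 5))) = 19*(-4 - 1*(-1)*(2 - 1)) = 19*(-4 - 1*(-1)*1) = 19*(-4 + 1) = 19*(-3) = -57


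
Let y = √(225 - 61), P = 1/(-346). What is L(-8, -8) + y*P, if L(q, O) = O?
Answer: -8 - √41/173 ≈ -8.0370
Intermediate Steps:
P = -1/346 ≈ -0.0028902
y = 2*√41 (y = √164 = 2*√41 ≈ 12.806)
L(-8, -8) + y*P = -8 + (2*√41)*(-1/346) = -8 - √41/173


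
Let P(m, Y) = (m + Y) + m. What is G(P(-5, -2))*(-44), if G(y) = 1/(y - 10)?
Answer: 2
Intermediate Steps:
P(m, Y) = Y + 2*m (P(m, Y) = (Y + m) + m = Y + 2*m)
G(y) = 1/(-10 + y)
G(P(-5, -2))*(-44) = -44/(-10 + (-2 + 2*(-5))) = -44/(-10 + (-2 - 10)) = -44/(-10 - 12) = -44/(-22) = -1/22*(-44) = 2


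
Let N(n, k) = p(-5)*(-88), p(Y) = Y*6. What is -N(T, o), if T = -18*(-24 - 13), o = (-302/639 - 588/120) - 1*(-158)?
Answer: -2640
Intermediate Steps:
o = 975289/6390 (o = (-302*1/639 - 588*1/120) + 158 = (-302/639 - 49/10) + 158 = -34331/6390 + 158 = 975289/6390 ≈ 152.63)
p(Y) = 6*Y
T = 666 (T = -18*(-37) = 666)
N(n, k) = 2640 (N(n, k) = (6*(-5))*(-88) = -30*(-88) = 2640)
-N(T, o) = -1*2640 = -2640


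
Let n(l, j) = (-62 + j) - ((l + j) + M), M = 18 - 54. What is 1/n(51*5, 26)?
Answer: -1/281 ≈ -0.0035587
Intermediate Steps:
M = -36
n(l, j) = -26 - l (n(l, j) = (-62 + j) - ((l + j) - 36) = (-62 + j) - ((j + l) - 36) = (-62 + j) - (-36 + j + l) = (-62 + j) + (36 - j - l) = -26 - l)
1/n(51*5, 26) = 1/(-26 - 51*5) = 1/(-26 - 1*255) = 1/(-26 - 255) = 1/(-281) = -1/281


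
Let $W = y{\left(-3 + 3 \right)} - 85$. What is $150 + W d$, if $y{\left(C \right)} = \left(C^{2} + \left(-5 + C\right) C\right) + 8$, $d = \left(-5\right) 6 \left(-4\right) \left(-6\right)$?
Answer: $55590$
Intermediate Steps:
$d = -720$ ($d = \left(-30\right) \left(-4\right) \left(-6\right) = 120 \left(-6\right) = -720$)
$y{\left(C \right)} = 8 + C^{2} + C \left(-5 + C\right)$ ($y{\left(C \right)} = \left(C^{2} + C \left(-5 + C\right)\right) + 8 = 8 + C^{2} + C \left(-5 + C\right)$)
$W = -77$ ($W = \left(8 - 5 \left(-3 + 3\right) + 2 \left(-3 + 3\right)^{2}\right) - 85 = \left(8 - 0 + 2 \cdot 0^{2}\right) - 85 = \left(8 + 0 + 2 \cdot 0\right) - 85 = \left(8 + 0 + 0\right) - 85 = 8 - 85 = -77$)
$150 + W d = 150 - -55440 = 150 + 55440 = 55590$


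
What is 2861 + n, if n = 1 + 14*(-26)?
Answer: 2498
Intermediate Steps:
n = -363 (n = 1 - 364 = -363)
2861 + n = 2861 - 363 = 2498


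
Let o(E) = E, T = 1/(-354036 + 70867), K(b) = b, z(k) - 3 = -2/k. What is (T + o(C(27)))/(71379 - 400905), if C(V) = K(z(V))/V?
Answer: -11184811/34012059207363 ≈ -3.2885e-7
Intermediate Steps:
z(k) = 3 - 2/k
C(V) = (3 - 2/V)/V
T = -1/283169 (T = 1/(-283169) = -1/283169 ≈ -3.5315e-6)
(T + o(C(27)))/(71379 - 400905) = (-1/283169 + (-2 + 3*27)/27²)/(71379 - 400905) = (-1/283169 + (-2 + 81)/729)/(-329526) = (-1/283169 + (1/729)*79)*(-1/329526) = (-1/283169 + 79/729)*(-1/329526) = (22369622/206430201)*(-1/329526) = -11184811/34012059207363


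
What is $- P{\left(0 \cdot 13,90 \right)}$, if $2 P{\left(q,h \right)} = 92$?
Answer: $-46$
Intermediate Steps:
$P{\left(q,h \right)} = 46$ ($P{\left(q,h \right)} = \frac{1}{2} \cdot 92 = 46$)
$- P{\left(0 \cdot 13,90 \right)} = \left(-1\right) 46 = -46$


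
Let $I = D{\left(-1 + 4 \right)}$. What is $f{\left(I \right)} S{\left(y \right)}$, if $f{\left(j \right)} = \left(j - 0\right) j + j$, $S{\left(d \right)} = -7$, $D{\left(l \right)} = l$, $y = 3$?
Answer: $-84$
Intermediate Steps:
$I = 3$ ($I = -1 + 4 = 3$)
$f{\left(j \right)} = j + j^{2}$ ($f{\left(j \right)} = \left(j + 0\right) j + j = j j + j = j^{2} + j = j + j^{2}$)
$f{\left(I \right)} S{\left(y \right)} = 3 \left(1 + 3\right) \left(-7\right) = 3 \cdot 4 \left(-7\right) = 12 \left(-7\right) = -84$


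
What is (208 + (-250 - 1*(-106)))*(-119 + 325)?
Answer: 13184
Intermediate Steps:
(208 + (-250 - 1*(-106)))*(-119 + 325) = (208 + (-250 + 106))*206 = (208 - 144)*206 = 64*206 = 13184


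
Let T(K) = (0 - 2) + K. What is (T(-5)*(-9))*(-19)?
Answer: -1197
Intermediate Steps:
T(K) = -2 + K
(T(-5)*(-9))*(-19) = ((-2 - 5)*(-9))*(-19) = -7*(-9)*(-19) = 63*(-19) = -1197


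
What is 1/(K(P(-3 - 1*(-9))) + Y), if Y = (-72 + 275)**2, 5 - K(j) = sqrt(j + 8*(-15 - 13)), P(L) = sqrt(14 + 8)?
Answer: 1/(41214 - I*sqrt(224 - sqrt(22))) ≈ 2.4264e-5 + 8.72e-9*I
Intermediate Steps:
P(L) = sqrt(22)
K(j) = 5 - sqrt(-224 + j) (K(j) = 5 - sqrt(j + 8*(-15 - 13)) = 5 - sqrt(j + 8*(-28)) = 5 - sqrt(j - 224) = 5 - sqrt(-224 + j))
Y = 41209 (Y = 203**2 = 41209)
1/(K(P(-3 - 1*(-9))) + Y) = 1/((5 - sqrt(-224 + sqrt(22))) + 41209) = 1/(41214 - sqrt(-224 + sqrt(22)))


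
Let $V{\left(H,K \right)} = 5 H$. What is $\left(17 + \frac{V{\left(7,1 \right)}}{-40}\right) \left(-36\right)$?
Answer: $- \frac{1161}{2} \approx -580.5$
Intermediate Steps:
$\left(17 + \frac{V{\left(7,1 \right)}}{-40}\right) \left(-36\right) = \left(17 + \frac{5 \cdot 7}{-40}\right) \left(-36\right) = \left(17 + 35 \left(- \frac{1}{40}\right)\right) \left(-36\right) = \left(17 - \frac{7}{8}\right) \left(-36\right) = \frac{129}{8} \left(-36\right) = - \frac{1161}{2}$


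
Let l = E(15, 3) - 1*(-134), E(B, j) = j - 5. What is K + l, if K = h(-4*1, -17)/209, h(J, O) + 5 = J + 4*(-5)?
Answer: 27559/209 ≈ 131.86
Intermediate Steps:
E(B, j) = -5 + j
h(J, O) = -25 + J (h(J, O) = -5 + (J + 4*(-5)) = -5 + (J - 20) = -5 + (-20 + J) = -25 + J)
K = -29/209 (K = (-25 - 4*1)/209 = (-25 - 4)*(1/209) = -29*1/209 = -29/209 ≈ -0.13876)
l = 132 (l = (-5 + 3) - 1*(-134) = -2 + 134 = 132)
K + l = -29/209 + 132 = 27559/209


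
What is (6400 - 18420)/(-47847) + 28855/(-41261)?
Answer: -884667965/1974215067 ≈ -0.44811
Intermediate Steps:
(6400 - 18420)/(-47847) + 28855/(-41261) = -12020*(-1/47847) + 28855*(-1/41261) = 12020/47847 - 28855/41261 = -884667965/1974215067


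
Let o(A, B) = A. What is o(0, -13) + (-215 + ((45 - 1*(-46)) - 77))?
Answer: -201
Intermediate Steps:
o(0, -13) + (-215 + ((45 - 1*(-46)) - 77)) = 0 + (-215 + ((45 - 1*(-46)) - 77)) = 0 + (-215 + ((45 + 46) - 77)) = 0 + (-215 + (91 - 77)) = 0 + (-215 + 14) = 0 - 201 = -201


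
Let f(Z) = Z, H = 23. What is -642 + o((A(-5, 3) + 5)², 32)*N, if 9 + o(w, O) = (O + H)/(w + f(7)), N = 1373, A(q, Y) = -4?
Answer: -28477/8 ≈ -3559.6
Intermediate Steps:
o(w, O) = -9 + (23 + O)/(7 + w) (o(w, O) = -9 + (O + 23)/(w + 7) = -9 + (23 + O)/(7 + w))
-642 + o((A(-5, 3) + 5)², 32)*N = -642 + ((-40 + 32 - 9*(-4 + 5)²)/(7 + (-4 + 5)²))*1373 = -642 + ((-40 + 32 - 9*1²)/(7 + 1²))*1373 = -642 + ((-40 + 32 - 9*1)/(7 + 1))*1373 = -642 + ((-40 + 32 - 9)/8)*1373 = -642 + ((⅛)*(-17))*1373 = -642 - 17/8*1373 = -642 - 23341/8 = -28477/8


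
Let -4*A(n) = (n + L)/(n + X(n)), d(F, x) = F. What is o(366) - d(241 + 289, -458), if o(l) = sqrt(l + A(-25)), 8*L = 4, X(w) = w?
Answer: -530 + sqrt(146351)/20 ≈ -510.87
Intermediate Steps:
L = 1/2 (L = (1/8)*4 = 1/2 ≈ 0.50000)
A(n) = -(1/2 + n)/(8*n) (A(n) = -(n + 1/2)/(4*(n + n)) = -(1/2 + n)/(4*(2*n)) = -(1/2 + n)*1/(2*n)/4 = -(1/2 + n)/(8*n))
o(l) = sqrt(-49/400 + l) (o(l) = sqrt(l + (1/16)*(-1 - 2*(-25))/(-25)) = sqrt(l + (1/16)*(-1/25)*(-1 + 50)) = sqrt(l + (1/16)*(-1/25)*49) = sqrt(l - 49/400) = sqrt(-49/400 + l))
o(366) - d(241 + 289, -458) = sqrt(-49 + 400*366)/20 - (241 + 289) = sqrt(-49 + 146400)/20 - 1*530 = sqrt(146351)/20 - 530 = -530 + sqrt(146351)/20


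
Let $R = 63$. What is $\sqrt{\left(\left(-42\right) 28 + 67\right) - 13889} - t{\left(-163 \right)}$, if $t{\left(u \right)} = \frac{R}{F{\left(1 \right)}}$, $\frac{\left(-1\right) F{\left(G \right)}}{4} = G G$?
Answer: $\frac{63}{4} + i \sqrt{14998} \approx 15.75 + 122.47 i$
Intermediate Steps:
$F{\left(G \right)} = - 4 G^{2}$ ($F{\left(G \right)} = - 4 G G = - 4 G^{2}$)
$t{\left(u \right)} = - \frac{63}{4}$ ($t{\left(u \right)} = \frac{63}{\left(-4\right) 1^{2}} = \frac{63}{\left(-4\right) 1} = \frac{63}{-4} = 63 \left(- \frac{1}{4}\right) = - \frac{63}{4}$)
$\sqrt{\left(\left(-42\right) 28 + 67\right) - 13889} - t{\left(-163 \right)} = \sqrt{\left(\left(-42\right) 28 + 67\right) - 13889} - - \frac{63}{4} = \sqrt{\left(-1176 + 67\right) - 13889} + \frac{63}{4} = \sqrt{-1109 - 13889} + \frac{63}{4} = \sqrt{-14998} + \frac{63}{4} = i \sqrt{14998} + \frac{63}{4} = \frac{63}{4} + i \sqrt{14998}$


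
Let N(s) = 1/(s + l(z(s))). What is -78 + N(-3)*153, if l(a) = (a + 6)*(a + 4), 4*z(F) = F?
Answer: -1678/25 ≈ -67.120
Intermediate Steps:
z(F) = F/4
l(a) = (4 + a)*(6 + a) (l(a) = (6 + a)*(4 + a) = (4 + a)*(6 + a))
N(s) = 1/(24 + s²/16 + 7*s/2) (N(s) = 1/(s + (24 + (s/4)² + 10*(s/4))) = 1/(s + (24 + s²/16 + 5*s/2)) = 1/(24 + s²/16 + 7*s/2))
-78 + N(-3)*153 = -78 + (16/(384 + (-3)² + 56*(-3)))*153 = -78 + (16/(384 + 9 - 168))*153 = -78 + (16/225)*153 = -78 + 272/25 = -1678/25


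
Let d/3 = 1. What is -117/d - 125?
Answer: -164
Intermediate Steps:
d = 3 (d = 3*1 = 3)
-117/d - 125 = -117/3 - 125 = -117*⅓ - 125 = -39 - 125 = -164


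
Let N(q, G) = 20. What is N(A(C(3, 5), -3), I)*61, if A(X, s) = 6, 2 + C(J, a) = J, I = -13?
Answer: 1220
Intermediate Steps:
C(J, a) = -2 + J
N(A(C(3, 5), -3), I)*61 = 20*61 = 1220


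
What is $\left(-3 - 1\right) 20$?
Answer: $-80$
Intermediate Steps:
$\left(-3 - 1\right) 20 = \left(-4\right) 20 = -80$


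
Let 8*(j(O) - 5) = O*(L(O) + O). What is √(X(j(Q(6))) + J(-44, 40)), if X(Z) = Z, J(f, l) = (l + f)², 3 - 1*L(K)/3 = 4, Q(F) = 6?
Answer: √93/2 ≈ 4.8218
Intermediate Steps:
L(K) = -3 (L(K) = 9 - 3*4 = 9 - 12 = -3)
j(O) = 5 + O*(-3 + O)/8 (j(O) = 5 + (O*(-3 + O))/8 = 5 + O*(-3 + O)/8)
J(f, l) = (f + l)²
√(X(j(Q(6))) + J(-44, 40)) = √((5 - 3/8*6 + (⅛)*6²) + (-44 + 40)²) = √((5 - 9/4 + (⅛)*36) + (-4)²) = √((5 - 9/4 + 9/2) + 16) = √(29/4 + 16) = √(93/4) = √93/2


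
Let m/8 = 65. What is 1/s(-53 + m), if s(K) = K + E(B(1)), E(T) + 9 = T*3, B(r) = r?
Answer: 1/461 ≈ 0.0021692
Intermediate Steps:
E(T) = -9 + 3*T (E(T) = -9 + T*3 = -9 + 3*T)
m = 520 (m = 8*65 = 520)
s(K) = -6 + K (s(K) = K + (-9 + 3*1) = K + (-9 + 3) = K - 6 = -6 + K)
1/s(-53 + m) = 1/(-6 + (-53 + 520)) = 1/(-6 + 467) = 1/461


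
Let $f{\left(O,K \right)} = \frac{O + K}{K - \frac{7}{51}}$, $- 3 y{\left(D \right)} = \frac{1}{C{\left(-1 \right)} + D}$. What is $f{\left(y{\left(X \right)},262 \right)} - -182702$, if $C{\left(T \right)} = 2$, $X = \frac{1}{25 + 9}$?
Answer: $\frac{33671980178}{184299} \approx 1.827 \cdot 10^{5}$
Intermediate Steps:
$X = \frac{1}{34} \approx 0.029412$
$y{\left(D \right)} = - \frac{1}{3 \left(2 + D\right)}$
$f{\left(O,K \right)} = \frac{K + O}{- \frac{7}{51} + K}$ ($f{\left(O,K \right)} = \frac{K + O}{K - \frac{7}{51}} = \frac{K + O}{- \frac{7}{51} + K}$)
$f{\left(y{\left(X \right)},262 \right)} - -182702 = \frac{51 \left(262 - \frac{1}{6 + 3 \cdot \frac{1}{34}}\right)}{-7 + 51 \cdot 262} - -182702 = \frac{51 \left(262 - \frac{1}{6 + \frac{3}{34}}\right)}{-7 + 13362} + 182702 = \frac{51 \left(262 - \frac{1}{\frac{207}{34}}\right)}{13355} + 182702 = 51 \cdot \frac{1}{13355} \left(262 - \frac{34}{207}\right) + 182702 = 51 \cdot \frac{1}{13355} \cdot \frac{54200}{207} + 182702 = \frac{184280}{184299} + 182702 = \frac{33671980178}{184299}$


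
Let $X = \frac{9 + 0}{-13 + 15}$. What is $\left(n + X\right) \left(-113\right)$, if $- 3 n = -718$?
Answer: $- \frac{165319}{6} \approx -27553.0$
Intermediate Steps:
$n = \frac{718}{3}$ ($n = \left(- \frac{1}{3}\right) \left(-718\right) = \frac{718}{3} \approx 239.33$)
$X = \frac{9}{2}$ ($X = \frac{1}{2} \cdot 9 = \frac{9}{2} \approx 4.5$)
$\left(n + X\right) \left(-113\right) = \left(\frac{718}{3} + \frac{9}{2}\right) \left(-113\right) = \frac{1463}{6} \left(-113\right) = - \frac{165319}{6}$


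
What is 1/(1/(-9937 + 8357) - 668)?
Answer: -1580/1055441 ≈ -0.0014970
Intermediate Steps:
1/(1/(-9937 + 8357) - 668) = 1/(1/(-1580) - 668) = 1/(-1/1580 - 668) = 1/(-1055441/1580) = -1580/1055441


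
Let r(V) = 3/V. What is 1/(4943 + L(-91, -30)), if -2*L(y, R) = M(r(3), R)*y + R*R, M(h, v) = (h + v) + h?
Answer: 1/3219 ≈ 0.00031066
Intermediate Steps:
M(h, v) = v + 2*h
L(y, R) = -R²/2 - y*(2 + R)/2 (L(y, R) = -((R + 2*(3/3))*y + R*R)/2 = -((R + 2*(3*(⅓)))*y + R²)/2 = -((R + 2*1)*y + R²)/2 = -((R + 2)*y + R²)/2 = -((2 + R)*y + R²)/2 = -(y*(2 + R) + R²)/2 = -(R² + y*(2 + R))/2 = -R²/2 - y*(2 + R)/2)
1/(4943 + L(-91, -30)) = 1/(4943 + (-½*(-30)² - ½*(-91)*(2 - 30))) = 1/(4943 + (-½*900 - ½*(-91)*(-28))) = 1/(4943 + (-450 - 1274)) = 1/(4943 - 1724) = 1/3219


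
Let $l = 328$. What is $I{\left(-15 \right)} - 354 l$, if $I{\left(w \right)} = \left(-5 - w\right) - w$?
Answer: $-116087$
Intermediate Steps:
$I{\left(w \right)} = -5 - 2 w$
$I{\left(-15 \right)} - 354 l = \left(-5 - -30\right) - 116112 = \left(-5 + 30\right) - 116112 = 25 - 116112 = -116087$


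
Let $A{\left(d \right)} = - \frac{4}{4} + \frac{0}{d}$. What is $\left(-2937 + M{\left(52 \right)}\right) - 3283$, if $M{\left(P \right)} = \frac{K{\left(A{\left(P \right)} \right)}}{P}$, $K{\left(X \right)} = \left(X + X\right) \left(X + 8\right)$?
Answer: $- \frac{161727}{26} \approx -6220.3$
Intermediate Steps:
$A{\left(d \right)} = -1$ ($A{\left(d \right)} = \left(-4\right) \frac{1}{4} + 0 = -1 + 0 = -1$)
$K{\left(X \right)} = 2 X \left(8 + X\right)$
$M{\left(P \right)} = - \frac{14}{P}$ ($M{\left(P \right)} = \frac{2 \left(-1\right) \left(8 - 1\right)}{P} = \frac{2 \left(-1\right) 7}{P} = - \frac{14}{P}$)
$\left(-2937 + M{\left(52 \right)}\right) - 3283 = \left(-2937 - \frac{14}{52}\right) - 3283 = \left(-2937 - \frac{7}{26}\right) - 3283 = - \frac{76369}{26} - 3283 = - \frac{161727}{26}$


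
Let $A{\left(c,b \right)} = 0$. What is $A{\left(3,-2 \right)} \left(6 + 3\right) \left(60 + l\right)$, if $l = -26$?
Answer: $0$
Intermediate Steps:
$A{\left(3,-2 \right)} \left(6 + 3\right) \left(60 + l\right) = 0 \left(6 + 3\right) \left(60 - 26\right) = 0 \cdot 9 \cdot 34 = 0 \cdot 34 = 0$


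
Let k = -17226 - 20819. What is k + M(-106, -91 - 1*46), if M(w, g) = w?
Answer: -38151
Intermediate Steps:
k = -38045
k + M(-106, -91 - 1*46) = -38045 - 106 = -38151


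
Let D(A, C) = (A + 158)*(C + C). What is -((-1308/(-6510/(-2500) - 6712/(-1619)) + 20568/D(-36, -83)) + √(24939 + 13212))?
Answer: 2694465803598/13831959047 - 9*√471 ≈ -0.52280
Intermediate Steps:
D(A, C) = 2*C*(158 + A) (D(A, C) = (158 + A)*(2*C) = 2*C*(158 + A))
-((-1308/(-6510/(-2500) - 6712/(-1619)) + 20568/D(-36, -83)) + √(24939 + 13212)) = -((-1308/(-6510/(-2500) - 6712/(-1619)) + 20568/((2*(-83)*(158 - 36)))) + √(24939 + 13212)) = -((-1308/(-6510*(-1/2500) - 6712*(-1/1619)) + 20568/((2*(-83)*122))) + √38151) = -((-1308/(651/250 + 6712/1619) + 20568/(-20252)) + 9*√471) = -((-1308/2731969/404750 + 20568*(-1/20252)) + 9*√471) = -((-1308*404750/2731969 - 5142/5063) + 9*√471) = -((-529413000/2731969 - 5142/5063) + 9*√471) = -(-2694465803598/13831959047 + 9*√471) = 2694465803598/13831959047 - 9*√471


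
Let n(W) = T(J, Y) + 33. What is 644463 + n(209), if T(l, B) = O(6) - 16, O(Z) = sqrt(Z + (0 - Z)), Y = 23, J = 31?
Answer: 644480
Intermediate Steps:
O(Z) = 0 (O(Z) = sqrt(Z - Z) = sqrt(0) = 0)
T(l, B) = -16 (T(l, B) = 0 - 16 = -16)
n(W) = 17 (n(W) = -16 + 33 = 17)
644463 + n(209) = 644463 + 17 = 644480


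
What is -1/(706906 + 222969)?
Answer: -1/929875 ≈ -1.0754e-6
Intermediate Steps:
-1/(706906 + 222969) = -1/929875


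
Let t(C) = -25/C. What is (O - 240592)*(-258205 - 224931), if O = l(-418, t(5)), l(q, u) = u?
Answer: 116241072192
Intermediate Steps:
O = -5 (O = -25/5 = -25*1/5 = -5)
(O - 240592)*(-258205 - 224931) = (-5 - 240592)*(-258205 - 224931) = -240597*(-483136) = 116241072192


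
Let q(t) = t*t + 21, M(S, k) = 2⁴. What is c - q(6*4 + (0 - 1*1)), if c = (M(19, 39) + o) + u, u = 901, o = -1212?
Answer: -845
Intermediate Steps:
M(S, k) = 16
q(t) = 21 + t² (q(t) = t² + 21 = 21 + t²)
c = -295 (c = (16 - 1212) + 901 = -1196 + 901 = -295)
c - q(6*4 + (0 - 1*1)) = -295 - (21 + (6*4 + (0 - 1*1))²) = -295 - (21 + (24 + (0 - 1))²) = -295 - (21 + (24 - 1)²) = -295 - (21 + 23²) = -295 - (21 + 529) = -295 - 1*550 = -295 - 550 = -845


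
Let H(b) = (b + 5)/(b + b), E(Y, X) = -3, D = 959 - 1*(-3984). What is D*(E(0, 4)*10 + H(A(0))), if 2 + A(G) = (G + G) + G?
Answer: -607989/4 ≈ -1.5200e+5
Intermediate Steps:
D = 4943 (D = 959 + 3984 = 4943)
A(G) = -2 + 3*G (A(G) = -2 + ((G + G) + G) = -2 + (2*G + G) = -2 + 3*G)
H(b) = (5 + b)/(2*b) (H(b) = (5 + b)/((2*b)) = (5 + b)*(1/(2*b)) = (5 + b)/(2*b))
D*(E(0, 4)*10 + H(A(0))) = 4943*(-3*10 + (5 + (-2 + 3*0))/(2*(-2 + 3*0))) = 4943*(-30 + (5 + (-2 + 0))/(2*(-2 + 0))) = 4943*(-30 + (½)*(5 - 2)/(-2)) = 4943*(-30 + (½)*(-½)*3) = 4943*(-30 - ¾) = 4943*(-123/4) = -607989/4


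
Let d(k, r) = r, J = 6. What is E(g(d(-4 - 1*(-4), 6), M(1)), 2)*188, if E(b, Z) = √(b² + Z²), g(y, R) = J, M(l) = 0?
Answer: 376*√10 ≈ 1189.0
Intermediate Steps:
g(y, R) = 6
E(b, Z) = √(Z² + b²)
E(g(d(-4 - 1*(-4), 6), M(1)), 2)*188 = √(2² + 6²)*188 = √(4 + 36)*188 = √40*188 = (2*√10)*188 = 376*√10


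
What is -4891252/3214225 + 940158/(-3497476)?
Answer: -10064457913751/5620837398050 ≈ -1.7906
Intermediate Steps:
-4891252/3214225 + 940158/(-3497476) = -4891252*1/3214225 + 940158*(-1/3497476) = -4891252/3214225 - 470079/1748738 = -10064457913751/5620837398050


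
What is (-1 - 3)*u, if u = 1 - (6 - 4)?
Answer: 4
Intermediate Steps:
u = -1 (u = 1 - 1*2 = 1 - 2 = -1)
(-1 - 3)*u = (-1 - 3)*(-1) = -4*(-1) = 4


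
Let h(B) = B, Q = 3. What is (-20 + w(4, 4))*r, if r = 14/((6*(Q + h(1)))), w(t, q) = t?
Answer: -28/3 ≈ -9.3333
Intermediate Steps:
r = 7/12 (r = 14/((6*(3 + 1))) = 14/((6*4)) = 14/24 = 14*(1/24) = 7/12 ≈ 0.58333)
(-20 + w(4, 4))*r = (-20 + 4)*(7/12) = -16*7/12 = -28/3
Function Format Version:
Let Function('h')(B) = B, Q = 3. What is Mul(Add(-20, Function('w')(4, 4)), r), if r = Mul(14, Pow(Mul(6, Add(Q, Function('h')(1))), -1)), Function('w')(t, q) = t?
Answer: Rational(-28, 3) ≈ -9.3333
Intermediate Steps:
r = Rational(7, 12) (r = Mul(14, Pow(Mul(6, Add(3, 1)), -1)) = Mul(14, Pow(Mul(6, 4), -1)) = Mul(14, Pow(24, -1)) = Mul(14, Rational(1, 24)) = Rational(7, 12) ≈ 0.58333)
Mul(Add(-20, Function('w')(4, 4)), r) = Mul(Add(-20, 4), Rational(7, 12)) = Mul(-16, Rational(7, 12)) = Rational(-28, 3)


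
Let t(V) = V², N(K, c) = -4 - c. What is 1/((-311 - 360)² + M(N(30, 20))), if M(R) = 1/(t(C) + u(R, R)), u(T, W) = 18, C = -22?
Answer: 502/226020983 ≈ 2.2210e-6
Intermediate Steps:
M(R) = 1/502 (M(R) = 1/((-22)² + 18) = 1/(484 + 18) = 1/502)
1/((-311 - 360)² + M(N(30, 20))) = 1/((-311 - 360)² + 1/502) = 1/((-671)² + 1/502) = 1/(450241 + 1/502) = 1/(226020983/502) = 502/226020983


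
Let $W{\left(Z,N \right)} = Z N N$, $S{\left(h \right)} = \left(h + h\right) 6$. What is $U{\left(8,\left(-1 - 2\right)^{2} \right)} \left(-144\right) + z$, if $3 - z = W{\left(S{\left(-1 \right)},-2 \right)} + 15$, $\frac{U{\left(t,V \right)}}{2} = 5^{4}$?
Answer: $-179964$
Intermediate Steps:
$S{\left(h \right)} = 12 h$ ($S{\left(h \right)} = 2 h 6 = 12 h$)
$U{\left(t,V \right)} = 1250$ ($U{\left(t,V \right)} = 2 \cdot 5^{4} = 2 \cdot 625 = 1250$)
$W{\left(Z,N \right)} = Z N^{2}$ ($W{\left(Z,N \right)} = N Z N = Z N^{2}$)
$z = 36$ ($z = 3 - \left(12 \left(-1\right) \left(-2\right)^{2} + 15\right) = 3 - \left(\left(-12\right) 4 + 15\right) = 3 - \left(-48 + 15\right) = 3 - -33 = 3 + 33 = 36$)
$U{\left(8,\left(-1 - 2\right)^{2} \right)} \left(-144\right) + z = 1250 \left(-144\right) + 36 = -180000 + 36 = -179964$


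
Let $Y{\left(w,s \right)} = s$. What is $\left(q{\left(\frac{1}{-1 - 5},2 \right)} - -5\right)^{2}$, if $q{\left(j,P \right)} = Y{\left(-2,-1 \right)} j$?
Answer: $\frac{961}{36} \approx 26.694$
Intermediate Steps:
$q{\left(j,P \right)} = - j$
$\left(q{\left(\frac{1}{-1 - 5},2 \right)} - -5\right)^{2} = \left(- \frac{1}{-1 - 5} - -5\right)^{2} = \left(- \frac{1}{-6} + 5\right)^{2} = \left(\left(-1\right) \left(- \frac{1}{6}\right) + 5\right)^{2} = \left(\frac{1}{6} + 5\right)^{2} = \left(\frac{31}{6}\right)^{2} = \frac{961}{36}$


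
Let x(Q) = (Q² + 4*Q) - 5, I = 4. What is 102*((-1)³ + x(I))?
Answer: 2652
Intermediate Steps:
x(Q) = -5 + Q² + 4*Q
102*((-1)³ + x(I)) = 102*((-1)³ + (-5 + 4² + 4*4)) = 102*(-1 + (-5 + 16 + 16)) = 102*(-1 + 27) = 102*26 = 2652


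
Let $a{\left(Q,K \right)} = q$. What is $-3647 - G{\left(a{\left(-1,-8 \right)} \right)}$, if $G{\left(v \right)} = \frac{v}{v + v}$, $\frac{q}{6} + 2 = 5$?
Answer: $- \frac{7295}{2} \approx -3647.5$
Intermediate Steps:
$q = 18$ ($q = -12 + 6 \cdot 5 = -12 + 30 = 18$)
$a{\left(Q,K \right)} = 18$
$G{\left(v \right)} = \frac{1}{2}$ ($G{\left(v \right)} = \frac{v}{2 v} = \frac{1}{2 v} v = \frac{1}{2}$)
$-3647 - G{\left(a{\left(-1,-8 \right)} \right)} = -3647 - \frac{1}{2} = - \frac{7295}{2}$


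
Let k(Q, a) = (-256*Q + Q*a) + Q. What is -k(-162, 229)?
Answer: -4212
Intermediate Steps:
k(Q, a) = -255*Q + Q*a
-k(-162, 229) = -(-162)*(-255 + 229) = -(-162)*(-26) = -1*4212 = -4212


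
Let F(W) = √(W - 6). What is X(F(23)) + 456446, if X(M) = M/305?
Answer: 456446 + √17/305 ≈ 4.5645e+5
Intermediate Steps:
F(W) = √(-6 + W)
X(M) = M/305 (X(M) = M*(1/305) = M/305)
X(F(23)) + 456446 = √(-6 + 23)/305 + 456446 = √17/305 + 456446 = 456446 + √17/305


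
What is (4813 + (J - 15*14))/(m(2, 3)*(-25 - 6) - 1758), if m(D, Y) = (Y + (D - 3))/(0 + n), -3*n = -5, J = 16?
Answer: -23095/8976 ≈ -2.5730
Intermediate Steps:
n = 5/3 (n = -1/3*(-5) = 5/3 ≈ 1.6667)
m(D, Y) = -9/5 + 3*D/5 + 3*Y/5 (m(D, Y) = (Y + (D - 3))/(0 + 5/3) = (Y + (-3 + D))/(5/3) = (-3 + D + Y)*(3/5) = -9/5 + 3*D/5 + 3*Y/5)
(4813 + (J - 15*14))/(m(2, 3)*(-25 - 6) - 1758) = (4813 + (16 - 15*14))/((-9/5 + (3/5)*2 + (3/5)*3)*(-25 - 6) - 1758) = (4813 + (16 - 210))/((-9/5 + 6/5 + 9/5)*(-31) - 1758) = (4813 - 194)/((6/5)*(-31) - 1758) = 4619/(-186/5 - 1758) = 4619/(-8976/5) = 4619*(-5/8976) = -23095/8976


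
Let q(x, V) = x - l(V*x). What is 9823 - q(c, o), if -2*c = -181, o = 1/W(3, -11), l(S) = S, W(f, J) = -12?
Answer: 233399/24 ≈ 9725.0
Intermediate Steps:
o = -1/12 (o = 1/(-12) = -1/12 ≈ -0.083333)
c = 181/2 (c = -½*(-181) = 181/2 ≈ 90.500)
q(x, V) = x - V*x
9823 - q(c, o) = 9823 - 181*(1 - 1*(-1/12))/2 = 9823 - 181*(1 + 1/12)/2 = 9823 - 181*13/(2*12) = 9823 - 1*2353/24 = 9823 - 2353/24 = 233399/24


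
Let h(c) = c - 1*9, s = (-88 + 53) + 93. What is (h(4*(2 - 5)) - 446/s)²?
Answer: 692224/841 ≈ 823.10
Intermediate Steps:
s = 58 (s = -35 + 93 = 58)
h(c) = -9 + c (h(c) = c - 9 = -9 + c)
(h(4*(2 - 5)) - 446/s)² = ((-9 + 4*(2 - 5)) - 446/58)² = ((-9 + 4*(-3)) - 446*1/58)² = ((-9 - 12) - 223/29)² = (-21 - 223/29)² = (-832/29)² = 692224/841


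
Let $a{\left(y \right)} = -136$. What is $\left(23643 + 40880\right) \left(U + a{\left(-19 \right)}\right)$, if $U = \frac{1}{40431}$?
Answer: $- \frac{354787135645}{40431} \approx -8.7751 \cdot 10^{6}$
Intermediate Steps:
$U = \frac{1}{40431} \approx 2.4733 \cdot 10^{-5}$
$\left(23643 + 40880\right) \left(U + a{\left(-19 \right)}\right) = \left(23643 + 40880\right) \left(\frac{1}{40431} - 136\right) = 64523 \left(- \frac{5498615}{40431}\right) = - \frac{354787135645}{40431}$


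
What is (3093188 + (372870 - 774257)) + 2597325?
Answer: 5289126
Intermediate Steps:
(3093188 + (372870 - 774257)) + 2597325 = (3093188 - 401387) + 2597325 = 2691801 + 2597325 = 5289126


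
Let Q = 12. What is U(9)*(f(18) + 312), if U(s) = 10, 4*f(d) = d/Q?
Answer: 12495/4 ≈ 3123.8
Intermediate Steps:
f(d) = d/48 (f(d) = (d/12)/4 = d/48)
U(9)*(f(18) + 312) = 10*((1/48)*18 + 312) = 10*(3/8 + 312) = 10*(2499/8) = 12495/4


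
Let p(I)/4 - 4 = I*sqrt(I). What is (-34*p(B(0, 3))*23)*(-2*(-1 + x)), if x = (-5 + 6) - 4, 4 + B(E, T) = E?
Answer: -100096 + 200192*I ≈ -1.001e+5 + 2.0019e+5*I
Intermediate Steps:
B(E, T) = -4 + E
p(I) = 16 + 4*I**(3/2) (p(I) = 16 + 4*(I*sqrt(I)) = 16 + 4*I**(3/2))
x = -3 (x = 1 - 4 = -3)
(-34*p(B(0, 3))*23)*(-2*(-1 + x)) = (-34*(16 + 4*(-4 + 0)**(3/2))*23)*(-2*(-1 - 3)) = (-34*(16 + 4*(-4)**(3/2))*23)*(-2*(-4)) = (-34*(16 + 4*(-8*I))*23)*8 = (-34*(16 - 32*I)*23)*8 = ((-544 + 1088*I)*23)*8 = (-12512 + 25024*I)*8 = -100096 + 200192*I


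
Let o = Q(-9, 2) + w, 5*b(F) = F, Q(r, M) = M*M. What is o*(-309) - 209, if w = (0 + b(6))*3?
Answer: -12787/5 ≈ -2557.4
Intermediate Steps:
Q(r, M) = M**2
b(F) = F/5
w = 18/5 (w = (0 + (1/5)*6)*3 = (0 + 6/5)*3 = (6/5)*3 = 18/5 ≈ 3.6000)
o = 38/5 (o = 2**2 + 18/5 = 4 + 18/5 = 38/5 ≈ 7.6000)
o*(-309) - 209 = (38/5)*(-309) - 209 = -11742/5 - 209 = -12787/5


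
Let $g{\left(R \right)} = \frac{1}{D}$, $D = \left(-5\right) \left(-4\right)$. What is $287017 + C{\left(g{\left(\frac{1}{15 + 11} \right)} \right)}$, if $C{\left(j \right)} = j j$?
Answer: $\frac{114806801}{400} \approx 2.8702 \cdot 10^{5}$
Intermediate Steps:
$D = 20$
$g{\left(R \right)} = \frac{1}{20}$
$C{\left(j \right)} = j^{2}$
$287017 + C{\left(g{\left(\frac{1}{15 + 11} \right)} \right)} = 287017 + \left(\frac{1}{20}\right)^{2} = 287017 + \frac{1}{400} = \frac{114806801}{400}$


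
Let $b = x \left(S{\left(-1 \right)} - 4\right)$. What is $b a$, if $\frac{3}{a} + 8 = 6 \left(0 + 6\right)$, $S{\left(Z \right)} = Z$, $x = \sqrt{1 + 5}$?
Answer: $- \frac{15 \sqrt{6}}{28} \approx -1.3122$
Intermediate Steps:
$x = \sqrt{6} \approx 2.4495$
$b = - 5 \sqrt{6}$ ($b = \sqrt{6} \left(-1 - 4\right) = \sqrt{6} \left(-5\right) = - 5 \sqrt{6} \approx -12.247$)
$a = \frac{3}{28}$ ($a = \frac{3}{-8 + 6 \left(0 + 6\right)} = \frac{3}{-8 + 6 \cdot 6} = \frac{3}{-8 + 36} = \frac{3}{28} \approx 0.10714$)
$b a = - 5 \sqrt{6} \cdot \frac{3}{28} = - \frac{15 \sqrt{6}}{28}$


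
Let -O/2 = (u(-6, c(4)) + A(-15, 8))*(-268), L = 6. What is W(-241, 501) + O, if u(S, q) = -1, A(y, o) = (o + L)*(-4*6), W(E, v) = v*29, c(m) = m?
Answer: -166103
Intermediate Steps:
W(E, v) = 29*v
A(y, o) = -144 - 24*o (A(y, o) = (o + 6)*(-4*6) = (6 + o)*(-24) = -144 - 24*o)
O = -180632 (O = -2*(-1 + (-144 - 24*8))*(-268) = -2*(-1 + (-144 - 192))*(-268) = -2*(-1 - 336)*(-268) = -(-674)*(-268) = -2*90316 = -180632)
W(-241, 501) + O = 29*501 - 180632 = 14529 - 180632 = -166103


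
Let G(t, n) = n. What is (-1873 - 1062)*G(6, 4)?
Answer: -11740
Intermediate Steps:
(-1873 - 1062)*G(6, 4) = (-1873 - 1062)*4 = -2935*4 = -11740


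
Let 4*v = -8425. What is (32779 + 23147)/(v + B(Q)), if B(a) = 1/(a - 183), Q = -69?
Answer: -1761669/66347 ≈ -26.552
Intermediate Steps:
v = -8425/4 (v = (¼)*(-8425) = -8425/4 ≈ -2106.3)
B(a) = 1/(-183 + a)
(32779 + 23147)/(v + B(Q)) = (32779 + 23147)/(-8425/4 + 1/(-183 - 69)) = 55926/(-8425/4 + 1/(-252)) = 55926/(-8425/4 - 1/252) = 55926/(-132694/63) = 55926*(-63/132694) = -1761669/66347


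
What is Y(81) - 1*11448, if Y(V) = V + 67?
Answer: -11300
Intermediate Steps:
Y(V) = 67 + V
Y(81) - 1*11448 = (67 + 81) - 1*11448 = 148 - 11448 = -11300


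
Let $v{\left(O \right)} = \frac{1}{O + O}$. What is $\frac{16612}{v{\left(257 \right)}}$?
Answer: $8538568$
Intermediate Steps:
$v{\left(O \right)} = \frac{1}{2 O}$
$\frac{16612}{v{\left(257 \right)}} = \frac{16612}{\frac{1}{2} \cdot \frac{1}{257}} = 16612 \frac{1}{\frac{1}{514}} = 16612 \cdot 514 = 8538568$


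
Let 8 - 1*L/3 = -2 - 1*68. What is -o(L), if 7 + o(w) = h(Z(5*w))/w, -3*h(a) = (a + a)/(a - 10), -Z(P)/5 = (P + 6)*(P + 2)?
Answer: 564632915/80629029 ≈ 7.0028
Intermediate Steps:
Z(P) = -5*(2 + P)*(6 + P) (Z(P) = -5*(P + 6)*(P + 2) = -5*(6 + P)*(2 + P) = -5*(2 + P)*(6 + P))
h(a) = -2*a/(3*(-10 + a)) (h(a) = -(a + a)/(3*(a - 10)) = -2*a/(3*(-10 + a)))
L = 234 (L = 24 - 3*(-2 - 1*68) = 24 - 3*(-2 - 68) = 24 - 3*(-70) = 24 + 210 = 234)
o(w) = -7 - 2*(-60 - 200*w - 125*w**2)/(w*(-210 - 600*w - 375*w**2)) (o(w) = -7 + (-2*(-60 - 200*w - 5*25*w**2)/(-30 + 3*(-60 - 200*w - 5*25*w**2)))/w = -7 + (-2*(-60 - 200*w - 125*w**2)/(-30 + 3*(-60 - 200*w - 125*w**2)))/w = -7 + (-2*(-60 - 200*w - 125*w**2)/(-30 + (-180 - 600*w - 375*w**2)))/w = -7 + (-2*(-60 - 200*w - 125*w**2)/(-210 - 600*w - 375*w**2))/w = -7 - 2*(-60 - 200*w - 125*w**2)/(w*(-210 - 600*w - 375*w**2)))
-o(L) = -(-24 - 890*234**2 - 525*234**3 - 374*234)/(3*234*(14 + 25*234**2 + 40*234)) = -(-24 - 890*54756 - 525*12812904 - 87516)/(3*234*(14 + 25*54756 + 9360)) = -(-24 - 48732840 - 6726774600 - 87516)/(3*234*(14 + 1368900 + 9360)) = -(-6775594980)/(3*234*1378274) = -1*(-564632915/80629029) = 564632915/80629029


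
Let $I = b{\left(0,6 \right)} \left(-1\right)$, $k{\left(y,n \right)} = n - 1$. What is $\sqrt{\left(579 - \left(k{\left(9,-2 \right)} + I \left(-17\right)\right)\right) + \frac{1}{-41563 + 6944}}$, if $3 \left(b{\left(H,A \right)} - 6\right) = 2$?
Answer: $\frac{\sqrt{5055167917527}}{103857} \approx 21.649$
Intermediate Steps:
$k{\left(y,n \right)} = -1 + n$
$b{\left(H,A \right)} = \frac{20}{3}$ ($b{\left(H,A \right)} = 6 + \frac{1}{3} \cdot 2 = 6 + \frac{2}{3} = \frac{20}{3}$)
$I = - \frac{20}{3}$ ($I = \frac{20}{3} \left(-1\right) = - \frac{20}{3} \approx -6.6667$)
$\sqrt{\left(579 - \left(k{\left(9,-2 \right)} + I \left(-17\right)\right)\right) + \frac{1}{-41563 + 6944}} = \sqrt{\left(579 - \left(\left(-1 - 2\right) - - \frac{340}{3}\right)\right) + \frac{1}{-41563 + 6944}} = \sqrt{\left(579 - \left(-3 + \frac{340}{3}\right)\right) + \frac{1}{-34619}} = \sqrt{\left(579 - \frac{331}{3}\right) - \frac{1}{34619}} = \sqrt{\frac{1406}{3} - \frac{1}{34619}} = \sqrt{\frac{48674311}{103857}} = \frac{\sqrt{5055167917527}}{103857}$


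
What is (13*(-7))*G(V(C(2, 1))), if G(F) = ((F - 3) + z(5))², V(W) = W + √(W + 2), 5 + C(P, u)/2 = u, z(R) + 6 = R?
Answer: -12558 + 2184*I*√6 ≈ -12558.0 + 5349.7*I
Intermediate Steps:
z(R) = -6 + R
C(P, u) = -10 + 2*u
V(W) = W + √(2 + W)
G(F) = (-4 + F)² (G(F) = ((F - 3) + (-6 + 5))² = ((-3 + F) - 1)² = (-4 + F)²)
(13*(-7))*G(V(C(2, 1))) = (13*(-7))*(-4 + ((-10 + 2*1) + √(2 + (-10 + 2*1))))² = -91*(-4 + ((-10 + 2) + √(2 + (-10 + 2))))² = -91*(-4 + (-8 + √(2 - 8)))² = -91*(-4 + (-8 + √(-6)))² = -91*(-4 + (-8 + I*√6))² = -91*(-12 + I*√6)²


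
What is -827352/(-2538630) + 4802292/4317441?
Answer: 291912703448/202970097145 ≈ 1.4382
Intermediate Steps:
-827352/(-2538630) + 4802292/4317441 = -827352*(-1/2538630) + 4802292*(1/4317441) = 45964/141035 + 1600764/1439147 = 291912703448/202970097145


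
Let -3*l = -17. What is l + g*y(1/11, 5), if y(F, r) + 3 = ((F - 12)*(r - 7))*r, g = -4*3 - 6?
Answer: -68771/33 ≈ -2084.0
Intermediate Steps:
l = 17/3 (l = -⅓*(-17) = 17/3 ≈ 5.6667)
g = -18 (g = -12 - 6 = -18)
y(F, r) = -3 + r*(-12 + F)*(-7 + r) (y(F, r) = -3 + ((F - 12)*(r - 7))*r = -3 + ((-12 + F)*(-7 + r))*r = -3 + r*(-12 + F)*(-7 + r))
l + g*y(1/11, 5) = 17/3 - 18*(-3 - 12*5² + 84*5 + 5²/11 - 7*5/11) = 17/3 - 18*(-3 - 12*25 + 420 + (1/11)*25 - 7*1/11*5) = 17/3 - 18*(-3 - 300 + 420 + 25/11 - 35/11) = 17/3 - 18*1277/11 = 17/3 - 22986/11 = -68771/33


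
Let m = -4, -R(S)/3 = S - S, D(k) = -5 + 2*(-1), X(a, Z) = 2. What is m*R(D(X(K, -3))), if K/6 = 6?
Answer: 0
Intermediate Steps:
K = 36 (K = 6*6 = 36)
D(k) = -7 (D(k) = -5 - 2 = -7)
R(S) = 0 (R(S) = -3*(S - S) = -3*0 = 0)
m*R(D(X(K, -3))) = -4*0 = 0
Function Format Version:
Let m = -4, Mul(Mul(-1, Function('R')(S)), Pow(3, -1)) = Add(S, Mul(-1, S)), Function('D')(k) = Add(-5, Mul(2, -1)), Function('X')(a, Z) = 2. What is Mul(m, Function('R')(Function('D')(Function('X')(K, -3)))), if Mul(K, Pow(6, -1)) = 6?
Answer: 0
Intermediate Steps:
K = 36 (K = Mul(6, 6) = 36)
Function('D')(k) = -7 (Function('D')(k) = Add(-5, -2) = -7)
Function('R')(S) = 0 (Function('R')(S) = Mul(-3, Add(S, Mul(-1, S))) = Mul(-3, 0) = 0)
Mul(m, Function('R')(Function('D')(Function('X')(K, -3)))) = Mul(-4, 0) = 0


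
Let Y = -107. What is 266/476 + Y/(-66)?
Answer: 1223/561 ≈ 2.1800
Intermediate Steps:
266/476 + Y/(-66) = 266/476 - 107/(-66) = 266*(1/476) - 107*(-1/66) = 19/34 + 107/66 = 1223/561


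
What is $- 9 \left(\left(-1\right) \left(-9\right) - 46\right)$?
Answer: $333$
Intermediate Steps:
$- 9 \left(\left(-1\right) \left(-9\right) - 46\right) = - 9 \left(9 - 46\right) = \left(-9\right) \left(-37\right) = 333$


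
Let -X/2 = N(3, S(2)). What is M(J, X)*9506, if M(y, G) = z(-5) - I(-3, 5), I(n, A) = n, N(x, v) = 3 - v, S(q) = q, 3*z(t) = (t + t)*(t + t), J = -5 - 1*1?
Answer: 1036154/3 ≈ 3.4538e+5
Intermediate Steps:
J = -6 (J = -5 - 1 = -6)
z(t) = 4*t²/3 (z(t) = ((t + t)*(t + t))/3 = ((2*t)*(2*t))/3 = (4*t²)/3 = 4*t²/3)
X = -2 (X = -2*(3 - 1*2) = -2*(3 - 2) = -2*1 = -2)
M(y, G) = 109/3 (M(y, G) = (4/3)*(-5)² - 1*(-3) = (4/3)*25 + 3 = 100/3 + 3 = 109/3)
M(J, X)*9506 = (109/3)*9506 = 1036154/3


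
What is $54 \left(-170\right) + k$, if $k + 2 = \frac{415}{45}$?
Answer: $- \frac{82555}{9} \approx -9172.8$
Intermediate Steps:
$k = \frac{65}{9}$ ($k = -2 + \frac{415}{45} = -2 + 415 \cdot \frac{1}{45} = -2 + \frac{83}{9} = \frac{65}{9} \approx 7.2222$)
$54 \left(-170\right) + k = 54 \left(-170\right) + \frac{65}{9} = -9180 + \frac{65}{9} = - \frac{82555}{9}$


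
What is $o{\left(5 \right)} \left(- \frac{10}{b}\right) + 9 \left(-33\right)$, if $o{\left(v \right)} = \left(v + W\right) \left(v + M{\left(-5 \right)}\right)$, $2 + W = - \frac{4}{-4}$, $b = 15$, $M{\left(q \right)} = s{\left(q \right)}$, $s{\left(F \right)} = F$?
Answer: $-297$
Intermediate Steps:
$M{\left(q \right)} = q$
$W = -1$ ($W = -2 - \frac{4}{-4} = -2 - -1 = -2 + 1 = -1$)
$o{\left(v \right)} = \left(-1 + v\right) \left(-5 + v\right)$ ($o{\left(v \right)} = \left(v - 1\right) \left(v - 5\right) = \left(-1 + v\right) \left(-5 + v\right)$)
$o{\left(5 \right)} \left(- \frac{10}{b}\right) + 9 \left(-33\right) = \left(5 + 5^{2} - 30\right) \left(- \frac{10}{15}\right) + 9 \left(-33\right) = \left(5 + 25 - 30\right) \left(\left(-10\right) \frac{1}{15}\right) - 297 = 0 \left(- \frac{2}{3}\right) - 297 = 0 - 297 = -297$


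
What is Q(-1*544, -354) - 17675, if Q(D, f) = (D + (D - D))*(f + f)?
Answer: 367477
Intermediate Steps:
Q(D, f) = 2*D*f (Q(D, f) = (D + 0)*(2*f) = D*(2*f) = 2*D*f)
Q(-1*544, -354) - 17675 = 2*(-1*544)*(-354) - 17675 = 2*(-544)*(-354) - 17675 = 385152 - 17675 = 367477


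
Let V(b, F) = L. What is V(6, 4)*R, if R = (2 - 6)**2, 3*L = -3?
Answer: -16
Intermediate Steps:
L = -1 (L = (1/3)*(-3) = -1)
V(b, F) = -1
R = 16 (R = (-4)**2 = 16)
V(6, 4)*R = -1*16 = -16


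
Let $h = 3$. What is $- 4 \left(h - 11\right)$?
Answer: $32$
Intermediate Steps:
$- 4 \left(h - 11\right) = - 4 \left(3 - 11\right) = \left(-4\right) \left(-8\right) = 32$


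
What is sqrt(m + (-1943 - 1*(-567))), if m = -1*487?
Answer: 9*I*sqrt(23) ≈ 43.162*I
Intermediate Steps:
m = -487
sqrt(m + (-1943 - 1*(-567))) = sqrt(-487 + (-1943 - 1*(-567))) = sqrt(-487 + (-1943 + 567)) = sqrt(-487 - 1376) = sqrt(-1863) = 9*I*sqrt(23)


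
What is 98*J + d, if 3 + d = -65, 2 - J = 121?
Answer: -11730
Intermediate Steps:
J = -119 (J = 2 - 1*121 = 2 - 121 = -119)
d = -68 (d = -3 - 65 = -68)
98*J + d = 98*(-119) - 68 = -11662 - 68 = -11730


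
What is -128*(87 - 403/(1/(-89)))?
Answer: -4602112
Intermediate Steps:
-128*(87 - 403/(1/(-89))) = -128*(87 - 403/(-1/89)) = -128*(87 - 403*(-89)) = -128*(87 + 35867) = -128*35954 = -4602112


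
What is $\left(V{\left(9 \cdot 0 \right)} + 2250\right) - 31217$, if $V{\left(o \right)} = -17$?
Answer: $-28984$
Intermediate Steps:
$\left(V{\left(9 \cdot 0 \right)} + 2250\right) - 31217 = \left(-17 + 2250\right) - 31217 = 2233 - 31217 = -28984$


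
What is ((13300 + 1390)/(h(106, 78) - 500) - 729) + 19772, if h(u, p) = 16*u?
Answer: 876543/46 ≈ 19055.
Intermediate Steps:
((13300 + 1390)/(h(106, 78) - 500) - 729) + 19772 = ((13300 + 1390)/(16*106 - 500) - 729) + 19772 = (14690/(1696 - 500) - 729) + 19772 = (14690/1196 - 729) + 19772 = (14690*(1/1196) - 729) + 19772 = (565/46 - 729) + 19772 = -32969/46 + 19772 = 876543/46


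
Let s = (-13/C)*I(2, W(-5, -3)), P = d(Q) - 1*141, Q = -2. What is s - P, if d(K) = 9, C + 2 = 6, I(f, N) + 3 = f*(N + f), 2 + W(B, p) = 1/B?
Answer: 2861/20 ≈ 143.05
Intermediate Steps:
W(B, p) = -2 + 1/B
I(f, N) = -3 + f*(N + f)
C = 4 (C = -2 + 6 = 4)
P = -132 (P = 9 - 1*141 = 9 - 141 = -132)
s = 221/20 (s = (-13/4)*(-3 + 2² + (-2 + 1/(-5))*2) = (-13*¼)*(-3 + 4 + (-2 - ⅕)*2) = -13*(-3 + 4 - 11/5*2)/4 = -13*(-3 + 4 - 22/5)/4 = -13/4*(-17/5) = 221/20 ≈ 11.050)
s - P = 221/20 - 1*(-132) = 221/20 + 132 = 2861/20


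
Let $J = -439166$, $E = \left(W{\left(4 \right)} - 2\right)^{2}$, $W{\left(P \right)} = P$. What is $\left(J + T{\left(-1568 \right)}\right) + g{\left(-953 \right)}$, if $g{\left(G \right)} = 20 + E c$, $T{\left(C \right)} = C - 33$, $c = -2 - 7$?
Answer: $-440783$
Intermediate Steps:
$c = -9$ ($c = -2 - 7 = -9$)
$T{\left(C \right)} = -33 + C$
$E = 4$ ($E = \left(4 - 2\right)^{2} = 2^{2} = 4$)
$g{\left(G \right)} = -16$ ($g{\left(G \right)} = 20 + 4 \left(-9\right) = 20 - 36 = -16$)
$\left(J + T{\left(-1568 \right)}\right) + g{\left(-953 \right)} = \left(-439166 - 1601\right) - 16 = -440767 - 16 = -440783$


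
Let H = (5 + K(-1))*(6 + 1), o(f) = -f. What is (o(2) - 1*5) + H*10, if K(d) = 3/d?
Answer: 133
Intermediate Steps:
H = 14 (H = (5 + 3/(-1))*(6 + 1) = (5 + 3*(-1))*7 = (5 - 3)*7 = 2*7 = 14)
(o(2) - 1*5) + H*10 = (-1*2 - 1*5) + 14*10 = (-2 - 5) + 140 = -7 + 140 = 133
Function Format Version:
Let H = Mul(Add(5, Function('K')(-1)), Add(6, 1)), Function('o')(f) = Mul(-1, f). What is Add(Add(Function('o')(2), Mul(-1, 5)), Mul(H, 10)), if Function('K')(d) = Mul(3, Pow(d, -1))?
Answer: 133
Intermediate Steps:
H = 14 (H = Mul(Add(5, Mul(3, Pow(-1, -1))), Add(6, 1)) = Mul(Add(5, Mul(3, -1)), 7) = Mul(Add(5, -3), 7) = Mul(2, 7) = 14)
Add(Add(Function('o')(2), Mul(-1, 5)), Mul(H, 10)) = Add(Add(Mul(-1, 2), Mul(-1, 5)), Mul(14, 10)) = Add(Add(-2, -5), 140) = Add(-7, 140) = 133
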